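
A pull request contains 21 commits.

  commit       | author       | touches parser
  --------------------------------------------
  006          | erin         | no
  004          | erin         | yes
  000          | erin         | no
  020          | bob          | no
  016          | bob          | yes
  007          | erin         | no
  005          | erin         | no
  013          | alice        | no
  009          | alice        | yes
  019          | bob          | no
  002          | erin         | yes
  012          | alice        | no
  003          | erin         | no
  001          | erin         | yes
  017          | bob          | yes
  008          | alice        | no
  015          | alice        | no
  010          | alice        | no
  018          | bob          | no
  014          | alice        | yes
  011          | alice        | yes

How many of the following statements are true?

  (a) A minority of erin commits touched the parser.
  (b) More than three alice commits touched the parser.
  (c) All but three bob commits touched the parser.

2

(a) erin: |A| = 8, |A ∩ B| = 3; needs |A ∩ B| < |A ∖ B| — true.
(b) alice: |A| = 8, |A ∩ B| = 3; needs |A ∩ B| > 3 — false.
(c) bob: |A| = 5, |A ∩ B| = 2; needs |A ∖ B| = 3 — true.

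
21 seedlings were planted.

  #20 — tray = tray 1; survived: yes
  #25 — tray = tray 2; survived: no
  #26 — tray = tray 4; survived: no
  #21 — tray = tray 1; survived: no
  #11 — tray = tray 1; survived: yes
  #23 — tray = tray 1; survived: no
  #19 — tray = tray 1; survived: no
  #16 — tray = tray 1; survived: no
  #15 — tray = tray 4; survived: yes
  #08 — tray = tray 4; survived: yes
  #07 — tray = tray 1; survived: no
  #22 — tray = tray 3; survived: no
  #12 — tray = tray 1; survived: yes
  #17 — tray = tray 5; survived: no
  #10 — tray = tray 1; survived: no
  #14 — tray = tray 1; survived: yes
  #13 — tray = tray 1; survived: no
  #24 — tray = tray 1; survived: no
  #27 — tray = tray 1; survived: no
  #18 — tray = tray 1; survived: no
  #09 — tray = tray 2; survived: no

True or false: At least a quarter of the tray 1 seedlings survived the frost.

True

The determiner here denotes the relation: |A ∩ B| / |A| ≥ 1/4.
A (the restrictor) = {#20, #21, #11, #23, #19, #16, #07, #12, #10, #14, #13, #24, #27, #18}, |A| = 14.
A ∩ B = {#20, #11, #12, #14}, so |A ∩ B| = 4.
A ∖ B = {#21, #23, #19, #16, #07, #10, #13, #24, #27, #18}, so |A ∖ B| = 10.
|A ∩ B|/|A| = 4/14, so the statement is true.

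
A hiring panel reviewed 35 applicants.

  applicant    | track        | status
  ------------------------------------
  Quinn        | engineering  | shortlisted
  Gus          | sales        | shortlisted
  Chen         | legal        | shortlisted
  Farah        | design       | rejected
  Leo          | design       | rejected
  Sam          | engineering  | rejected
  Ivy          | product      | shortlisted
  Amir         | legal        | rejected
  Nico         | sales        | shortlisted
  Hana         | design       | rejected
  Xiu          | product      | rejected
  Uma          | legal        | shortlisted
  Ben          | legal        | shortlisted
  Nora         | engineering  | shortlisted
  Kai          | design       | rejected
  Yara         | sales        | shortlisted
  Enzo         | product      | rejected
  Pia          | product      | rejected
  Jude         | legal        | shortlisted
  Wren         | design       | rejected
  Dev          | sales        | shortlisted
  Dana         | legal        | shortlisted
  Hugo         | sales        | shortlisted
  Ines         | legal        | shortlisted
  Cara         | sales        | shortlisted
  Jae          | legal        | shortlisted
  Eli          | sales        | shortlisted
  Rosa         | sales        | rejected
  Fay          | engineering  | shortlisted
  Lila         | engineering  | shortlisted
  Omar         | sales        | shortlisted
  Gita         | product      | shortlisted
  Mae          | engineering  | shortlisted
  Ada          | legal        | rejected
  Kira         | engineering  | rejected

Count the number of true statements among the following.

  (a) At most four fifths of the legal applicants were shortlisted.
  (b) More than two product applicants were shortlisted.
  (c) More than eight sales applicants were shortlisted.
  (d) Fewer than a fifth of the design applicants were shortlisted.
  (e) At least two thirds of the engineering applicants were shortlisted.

3

(a) legal: |A| = 9, |A ∩ B| = 7; needs |A ∩ B| / |A| ≤ 4/5 — true.
(b) product: |A| = 5, |A ∩ B| = 2; needs |A ∩ B| > 2 — false.
(c) sales: |A| = 9, |A ∩ B| = 8; needs |A ∩ B| > 8 — false.
(d) design: |A| = 5, |A ∩ B| = 0; needs |A ∩ B| / |A| < 1/5 — true.
(e) engineering: |A| = 7, |A ∩ B| = 5; needs |A ∩ B| / |A| ≥ 2/3 — true.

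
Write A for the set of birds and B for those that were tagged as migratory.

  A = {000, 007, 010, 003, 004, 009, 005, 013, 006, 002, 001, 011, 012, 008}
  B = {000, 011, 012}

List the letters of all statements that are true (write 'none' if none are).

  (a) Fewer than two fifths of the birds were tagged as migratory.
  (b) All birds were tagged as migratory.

|A| = 14, |A ∩ B| = 3, |A ∖ B| = 11.
(a) |A ∩ B| / |A| < 2/5: holds.
(b) A ⊆ B, i.e. every element of A is in B (|A ∖ B| = 0): fails.

(a)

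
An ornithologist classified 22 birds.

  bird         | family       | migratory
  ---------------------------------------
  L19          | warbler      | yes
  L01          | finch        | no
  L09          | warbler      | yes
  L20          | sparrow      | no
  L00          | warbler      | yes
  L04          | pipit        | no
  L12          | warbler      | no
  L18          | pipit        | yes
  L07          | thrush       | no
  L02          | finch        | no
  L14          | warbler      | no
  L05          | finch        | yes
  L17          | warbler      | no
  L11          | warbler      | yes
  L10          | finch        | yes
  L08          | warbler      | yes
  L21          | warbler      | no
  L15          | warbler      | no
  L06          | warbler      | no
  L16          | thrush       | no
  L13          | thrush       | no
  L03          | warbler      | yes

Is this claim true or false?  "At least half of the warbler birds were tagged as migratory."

True

'At least half of the warbler birds were tagged as migratory' holds iff |A ∩ B| ≥ |A ∖ B|.
A (the restrictor) = {L19, L09, L00, L12, L14, L17, L11, L08, L21, L15, L06, L03}, |A| = 12.
A ∩ B = {L19, L09, L00, L11, L08, L03}, so |A ∩ B| = 6.
A ∖ B = {L12, L14, L17, L21, L15, L06}, so |A ∖ B| = 6.
6 = 6, so the statement is true.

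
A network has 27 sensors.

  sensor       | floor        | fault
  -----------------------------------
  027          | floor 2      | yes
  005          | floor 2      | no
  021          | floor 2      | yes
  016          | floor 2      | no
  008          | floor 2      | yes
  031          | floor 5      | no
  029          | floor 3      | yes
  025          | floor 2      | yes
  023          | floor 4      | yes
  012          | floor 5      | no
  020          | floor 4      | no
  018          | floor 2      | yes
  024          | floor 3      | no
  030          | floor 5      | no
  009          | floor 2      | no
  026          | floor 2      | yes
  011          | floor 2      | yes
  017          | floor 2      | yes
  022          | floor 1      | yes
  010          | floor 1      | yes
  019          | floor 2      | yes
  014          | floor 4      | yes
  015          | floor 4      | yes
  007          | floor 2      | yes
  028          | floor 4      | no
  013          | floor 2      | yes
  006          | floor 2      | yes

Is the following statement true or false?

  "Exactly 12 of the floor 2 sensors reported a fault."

Truth condition: |A ∩ B| = 12.
|A| = 15, |A ∩ B| = 12, |A ∖ B| = 3.
|A ∩ B| = 12, so the statement is true.

True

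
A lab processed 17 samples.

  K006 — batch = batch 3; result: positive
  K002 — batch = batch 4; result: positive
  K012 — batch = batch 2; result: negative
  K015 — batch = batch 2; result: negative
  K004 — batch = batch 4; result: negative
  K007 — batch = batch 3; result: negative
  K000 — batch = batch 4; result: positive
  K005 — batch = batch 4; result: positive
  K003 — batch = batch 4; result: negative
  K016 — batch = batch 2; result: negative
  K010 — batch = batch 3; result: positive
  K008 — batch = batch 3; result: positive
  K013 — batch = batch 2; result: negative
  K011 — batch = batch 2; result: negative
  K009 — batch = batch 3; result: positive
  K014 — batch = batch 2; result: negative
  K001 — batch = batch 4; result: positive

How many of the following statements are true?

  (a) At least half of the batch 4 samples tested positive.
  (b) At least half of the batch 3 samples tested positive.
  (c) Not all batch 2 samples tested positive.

(a) batch 4: |A| = 6, |A ∩ B| = 4; needs |A ∩ B| ≥ |A ∖ B| — true.
(b) batch 3: |A| = 5, |A ∩ B| = 4; needs |A ∩ B| ≥ |A ∖ B| — true.
(c) batch 2: |A| = 6, |A ∩ B| = 0; needs A ⊄ B (|A ∖ B| ≥ 1) — true.

3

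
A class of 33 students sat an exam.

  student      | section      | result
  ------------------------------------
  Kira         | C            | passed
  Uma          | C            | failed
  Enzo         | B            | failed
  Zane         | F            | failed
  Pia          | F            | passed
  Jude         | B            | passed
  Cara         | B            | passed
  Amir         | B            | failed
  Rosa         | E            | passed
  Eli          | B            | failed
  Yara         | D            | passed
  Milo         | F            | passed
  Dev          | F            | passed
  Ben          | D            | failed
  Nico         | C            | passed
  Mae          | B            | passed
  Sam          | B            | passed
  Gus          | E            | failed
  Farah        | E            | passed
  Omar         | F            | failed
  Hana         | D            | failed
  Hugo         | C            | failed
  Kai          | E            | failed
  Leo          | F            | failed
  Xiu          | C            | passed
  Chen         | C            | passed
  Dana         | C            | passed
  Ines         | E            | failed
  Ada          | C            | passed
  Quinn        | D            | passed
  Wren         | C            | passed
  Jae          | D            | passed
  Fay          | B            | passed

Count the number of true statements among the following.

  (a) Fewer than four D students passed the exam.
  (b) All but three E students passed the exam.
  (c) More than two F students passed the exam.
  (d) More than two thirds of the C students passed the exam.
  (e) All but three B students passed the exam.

(a) D: |A| = 5, |A ∩ B| = 3; needs |A ∩ B| < 4 — true.
(b) E: |A| = 5, |A ∩ B| = 2; needs |A ∖ B| = 3 — true.
(c) F: |A| = 6, |A ∩ B| = 3; needs |A ∩ B| > 2 — true.
(d) C: |A| = 9, |A ∩ B| = 7; needs |A ∩ B| / |A| > 2/3 — true.
(e) B: |A| = 8, |A ∩ B| = 5; needs |A ∖ B| = 3 — true.

5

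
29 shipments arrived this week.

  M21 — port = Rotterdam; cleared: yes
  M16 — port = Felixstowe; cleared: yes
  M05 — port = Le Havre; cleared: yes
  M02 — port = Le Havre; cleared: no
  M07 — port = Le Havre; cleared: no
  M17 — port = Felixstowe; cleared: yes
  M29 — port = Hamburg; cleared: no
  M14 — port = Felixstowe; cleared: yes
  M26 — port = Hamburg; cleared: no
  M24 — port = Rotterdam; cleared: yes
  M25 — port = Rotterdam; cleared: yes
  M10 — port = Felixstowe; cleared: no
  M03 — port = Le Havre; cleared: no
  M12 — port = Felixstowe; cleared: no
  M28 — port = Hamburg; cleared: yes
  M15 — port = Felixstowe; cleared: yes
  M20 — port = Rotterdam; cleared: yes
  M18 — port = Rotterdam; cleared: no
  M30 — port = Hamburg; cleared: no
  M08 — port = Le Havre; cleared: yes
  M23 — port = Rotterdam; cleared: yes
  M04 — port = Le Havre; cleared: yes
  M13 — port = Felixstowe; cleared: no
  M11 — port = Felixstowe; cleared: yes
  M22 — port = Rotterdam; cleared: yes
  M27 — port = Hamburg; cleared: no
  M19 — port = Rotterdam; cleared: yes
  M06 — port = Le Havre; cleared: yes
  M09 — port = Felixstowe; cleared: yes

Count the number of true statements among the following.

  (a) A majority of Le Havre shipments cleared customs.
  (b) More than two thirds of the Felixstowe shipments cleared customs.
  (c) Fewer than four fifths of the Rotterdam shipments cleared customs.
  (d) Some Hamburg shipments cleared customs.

(a) Le Havre: |A| = 7, |A ∩ B| = 4; needs |A ∩ B| > |A ∖ B| — true.
(b) Felixstowe: |A| = 9, |A ∩ B| = 6; needs |A ∩ B| / |A| > 2/3 — false.
(c) Rotterdam: |A| = 8, |A ∩ B| = 7; needs |A ∩ B| / |A| < 4/5 — false.
(d) Hamburg: |A| = 5, |A ∩ B| = 1; needs A ∩ B ≠ ∅ (|A ∩ B| ≥ 1) — true.

2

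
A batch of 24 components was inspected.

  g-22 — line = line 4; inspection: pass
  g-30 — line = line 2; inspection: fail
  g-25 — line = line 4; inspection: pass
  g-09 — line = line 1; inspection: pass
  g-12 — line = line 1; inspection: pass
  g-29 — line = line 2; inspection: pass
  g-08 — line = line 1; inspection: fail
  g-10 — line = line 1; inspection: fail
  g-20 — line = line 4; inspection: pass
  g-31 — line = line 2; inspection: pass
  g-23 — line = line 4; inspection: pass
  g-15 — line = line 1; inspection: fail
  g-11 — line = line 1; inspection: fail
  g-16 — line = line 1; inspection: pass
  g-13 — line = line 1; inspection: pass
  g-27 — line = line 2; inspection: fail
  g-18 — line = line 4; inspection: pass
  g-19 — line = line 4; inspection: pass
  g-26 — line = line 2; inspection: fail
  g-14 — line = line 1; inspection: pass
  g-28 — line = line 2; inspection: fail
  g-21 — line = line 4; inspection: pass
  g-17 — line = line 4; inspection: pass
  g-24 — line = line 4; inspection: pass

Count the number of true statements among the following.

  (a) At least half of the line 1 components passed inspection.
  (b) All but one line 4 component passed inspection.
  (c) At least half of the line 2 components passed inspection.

1

(a) line 1: |A| = 9, |A ∩ B| = 5; needs |A ∩ B| ≥ |A ∖ B| — true.
(b) line 4: |A| = 9, |A ∩ B| = 9; needs |A ∖ B| = 1 — false.
(c) line 2: |A| = 6, |A ∩ B| = 2; needs |A ∩ B| ≥ |A ∖ B| — false.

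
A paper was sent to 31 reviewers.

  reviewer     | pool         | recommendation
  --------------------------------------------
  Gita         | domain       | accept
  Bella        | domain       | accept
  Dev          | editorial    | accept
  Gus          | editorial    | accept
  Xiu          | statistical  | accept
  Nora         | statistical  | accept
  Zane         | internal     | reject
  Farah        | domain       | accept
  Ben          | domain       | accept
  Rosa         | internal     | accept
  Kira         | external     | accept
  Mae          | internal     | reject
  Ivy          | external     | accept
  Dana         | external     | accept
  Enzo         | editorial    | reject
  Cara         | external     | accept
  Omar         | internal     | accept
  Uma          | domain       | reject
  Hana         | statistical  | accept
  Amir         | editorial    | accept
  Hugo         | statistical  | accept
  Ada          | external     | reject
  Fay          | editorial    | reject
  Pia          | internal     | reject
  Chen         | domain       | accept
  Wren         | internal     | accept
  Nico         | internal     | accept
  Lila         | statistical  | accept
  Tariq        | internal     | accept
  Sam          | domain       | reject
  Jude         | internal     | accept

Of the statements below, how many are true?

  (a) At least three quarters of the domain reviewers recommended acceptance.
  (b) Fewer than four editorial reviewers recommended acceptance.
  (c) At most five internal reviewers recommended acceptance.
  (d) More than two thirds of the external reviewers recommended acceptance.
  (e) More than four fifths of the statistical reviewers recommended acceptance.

3

(a) domain: |A| = 7, |A ∩ B| = 5; needs |A ∩ B| / |A| ≥ 3/4 — false.
(b) editorial: |A| = 5, |A ∩ B| = 3; needs |A ∩ B| < 4 — true.
(c) internal: |A| = 9, |A ∩ B| = 6; needs |A ∩ B| ≤ 5 — false.
(d) external: |A| = 5, |A ∩ B| = 4; needs |A ∩ B| / |A| > 2/3 — true.
(e) statistical: |A| = 5, |A ∩ B| = 5; needs |A ∩ B| / |A| > 4/5 — true.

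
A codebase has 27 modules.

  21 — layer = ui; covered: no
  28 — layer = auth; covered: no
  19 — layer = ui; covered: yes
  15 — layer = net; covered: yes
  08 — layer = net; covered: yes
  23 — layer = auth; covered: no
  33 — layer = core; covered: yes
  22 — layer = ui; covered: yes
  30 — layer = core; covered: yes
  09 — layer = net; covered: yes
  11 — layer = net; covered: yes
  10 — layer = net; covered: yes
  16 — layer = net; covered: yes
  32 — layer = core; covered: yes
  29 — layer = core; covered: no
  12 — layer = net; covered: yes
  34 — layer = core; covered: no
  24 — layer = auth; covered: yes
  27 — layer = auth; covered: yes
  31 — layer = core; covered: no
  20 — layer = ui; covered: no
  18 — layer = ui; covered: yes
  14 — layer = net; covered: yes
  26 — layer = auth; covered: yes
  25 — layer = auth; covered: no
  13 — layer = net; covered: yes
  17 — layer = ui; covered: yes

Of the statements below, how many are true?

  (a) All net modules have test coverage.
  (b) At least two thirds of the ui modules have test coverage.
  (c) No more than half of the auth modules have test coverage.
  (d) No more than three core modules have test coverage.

(a) net: |A| = 9, |A ∩ B| = 9; needs A ⊆ B, i.e. every element of A is in B (|A ∖ B| = 0) — true.
(b) ui: |A| = 6, |A ∩ B| = 4; needs |A ∩ B| / |A| ≥ 2/3 — true.
(c) auth: |A| = 6, |A ∩ B| = 3; needs |A ∩ B| ≤ |A ∖ B| — true.
(d) core: |A| = 6, |A ∩ B| = 3; needs |A ∩ B| ≤ 3 — true.

4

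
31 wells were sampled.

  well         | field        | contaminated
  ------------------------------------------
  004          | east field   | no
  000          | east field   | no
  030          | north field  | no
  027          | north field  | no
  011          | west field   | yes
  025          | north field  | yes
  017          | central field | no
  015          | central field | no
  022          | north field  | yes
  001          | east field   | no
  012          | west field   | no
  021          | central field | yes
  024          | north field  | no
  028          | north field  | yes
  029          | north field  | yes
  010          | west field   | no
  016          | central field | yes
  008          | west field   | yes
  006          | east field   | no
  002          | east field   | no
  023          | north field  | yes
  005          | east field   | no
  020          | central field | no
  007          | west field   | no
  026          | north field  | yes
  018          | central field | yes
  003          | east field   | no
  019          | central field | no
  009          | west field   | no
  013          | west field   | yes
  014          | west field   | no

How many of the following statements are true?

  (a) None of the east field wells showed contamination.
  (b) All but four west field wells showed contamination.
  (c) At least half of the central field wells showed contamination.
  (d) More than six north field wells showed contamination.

(a) east field: |A| = 7, |A ∩ B| = 0; needs A ∩ B = ∅ (|A ∩ B| = 0) — true.
(b) west field: |A| = 8, |A ∩ B| = 3; needs |A ∖ B| = 4 — false.
(c) central field: |A| = 7, |A ∩ B| = 3; needs |A ∩ B| ≥ |A ∖ B| — false.
(d) north field: |A| = 9, |A ∩ B| = 6; needs |A ∩ B| > 6 — false.

1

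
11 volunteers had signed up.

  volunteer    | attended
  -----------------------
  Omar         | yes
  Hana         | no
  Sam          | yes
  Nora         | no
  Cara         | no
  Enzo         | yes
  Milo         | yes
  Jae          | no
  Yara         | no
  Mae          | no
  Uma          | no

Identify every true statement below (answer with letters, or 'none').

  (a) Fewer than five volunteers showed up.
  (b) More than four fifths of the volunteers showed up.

|A| = 11, |A ∩ B| = 4, |A ∖ B| = 7.
(a) |A ∩ B| < 5: holds.
(b) |A ∩ B| / |A| > 4/5: fails.

(a)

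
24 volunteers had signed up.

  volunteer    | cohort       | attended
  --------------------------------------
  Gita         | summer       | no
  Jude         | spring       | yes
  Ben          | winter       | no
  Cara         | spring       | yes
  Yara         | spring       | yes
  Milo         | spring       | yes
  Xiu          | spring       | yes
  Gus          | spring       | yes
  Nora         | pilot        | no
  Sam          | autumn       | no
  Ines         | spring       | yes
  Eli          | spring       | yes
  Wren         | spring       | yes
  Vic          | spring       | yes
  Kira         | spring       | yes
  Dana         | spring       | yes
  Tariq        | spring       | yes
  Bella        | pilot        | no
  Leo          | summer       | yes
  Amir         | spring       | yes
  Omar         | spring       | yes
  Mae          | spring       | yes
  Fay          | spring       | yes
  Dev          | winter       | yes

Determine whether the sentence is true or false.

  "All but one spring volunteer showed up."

'All but one spring volunteer showed up' holds iff |A ∖ B| = 1.
|A| = 17, |A ∩ B| = 17, |A ∖ B| = 0.
|A ∖ B| = 0, so the statement is false.

False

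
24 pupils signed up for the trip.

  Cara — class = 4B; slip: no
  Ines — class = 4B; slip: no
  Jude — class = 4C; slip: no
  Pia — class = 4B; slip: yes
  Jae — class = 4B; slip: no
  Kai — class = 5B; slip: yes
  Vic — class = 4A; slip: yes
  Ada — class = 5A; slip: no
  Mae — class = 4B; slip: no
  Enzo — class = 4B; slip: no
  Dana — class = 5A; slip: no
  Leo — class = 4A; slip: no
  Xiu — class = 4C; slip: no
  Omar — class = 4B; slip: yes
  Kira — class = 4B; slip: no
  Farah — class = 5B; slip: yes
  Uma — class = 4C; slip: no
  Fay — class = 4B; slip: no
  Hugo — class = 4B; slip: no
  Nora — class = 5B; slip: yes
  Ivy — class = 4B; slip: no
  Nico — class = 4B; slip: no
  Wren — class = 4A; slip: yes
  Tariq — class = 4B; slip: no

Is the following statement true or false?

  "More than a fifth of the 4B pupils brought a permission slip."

False

'More than a fifth of the 4B pupils brought a permission slip' holds iff |A ∩ B| / |A| > 1/5.
A (the restrictor) = {Cara, Ines, Pia, Jae, Mae, Enzo, Omar, Kira, Fay, Hugo, Ivy, Nico, Tariq}, |A| = 13.
A ∩ B = {Pia, Omar}, so |A ∩ B| = 2.
A ∖ B = {Cara, Ines, Jae, Mae, Enzo, Kira, Fay, Hugo, Ivy, Nico, Tariq}, so |A ∖ B| = 11.
|A ∩ B|/|A| = 2/13, so the statement is false.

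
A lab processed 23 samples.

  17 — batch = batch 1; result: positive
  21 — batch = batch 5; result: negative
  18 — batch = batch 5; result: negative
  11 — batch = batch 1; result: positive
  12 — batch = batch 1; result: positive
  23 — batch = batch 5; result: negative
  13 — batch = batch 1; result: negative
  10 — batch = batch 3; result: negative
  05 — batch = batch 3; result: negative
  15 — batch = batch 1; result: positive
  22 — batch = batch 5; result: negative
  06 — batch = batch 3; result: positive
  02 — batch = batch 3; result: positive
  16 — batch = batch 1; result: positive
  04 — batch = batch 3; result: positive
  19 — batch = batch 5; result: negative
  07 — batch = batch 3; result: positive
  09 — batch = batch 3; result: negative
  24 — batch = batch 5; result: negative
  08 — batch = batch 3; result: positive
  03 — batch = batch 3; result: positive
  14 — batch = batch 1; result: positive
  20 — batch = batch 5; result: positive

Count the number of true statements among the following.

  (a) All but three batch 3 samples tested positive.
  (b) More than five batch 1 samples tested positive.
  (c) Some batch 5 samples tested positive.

3

(a) batch 3: |A| = 9, |A ∩ B| = 6; needs |A ∖ B| = 3 — true.
(b) batch 1: |A| = 7, |A ∩ B| = 6; needs |A ∩ B| > 5 — true.
(c) batch 5: |A| = 7, |A ∩ B| = 1; needs A ∩ B ≠ ∅ (|A ∩ B| ≥ 1) — true.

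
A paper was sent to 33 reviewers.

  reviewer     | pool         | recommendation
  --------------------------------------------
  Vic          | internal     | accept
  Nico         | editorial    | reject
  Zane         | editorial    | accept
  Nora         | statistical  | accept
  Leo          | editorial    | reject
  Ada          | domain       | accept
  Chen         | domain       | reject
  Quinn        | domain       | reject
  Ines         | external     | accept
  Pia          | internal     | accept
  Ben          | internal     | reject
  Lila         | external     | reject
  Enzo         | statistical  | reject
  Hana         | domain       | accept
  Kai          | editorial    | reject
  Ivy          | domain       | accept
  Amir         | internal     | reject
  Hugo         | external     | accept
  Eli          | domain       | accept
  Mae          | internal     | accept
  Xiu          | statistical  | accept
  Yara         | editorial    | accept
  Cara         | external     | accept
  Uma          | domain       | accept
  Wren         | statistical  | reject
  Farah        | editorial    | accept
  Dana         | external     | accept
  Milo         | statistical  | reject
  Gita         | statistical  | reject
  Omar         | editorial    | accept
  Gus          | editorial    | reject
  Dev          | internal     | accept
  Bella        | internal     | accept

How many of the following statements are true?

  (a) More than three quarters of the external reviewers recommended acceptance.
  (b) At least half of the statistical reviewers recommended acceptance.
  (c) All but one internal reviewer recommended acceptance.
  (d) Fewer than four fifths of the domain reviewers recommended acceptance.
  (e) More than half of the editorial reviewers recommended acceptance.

2

(a) external: |A| = 5, |A ∩ B| = 4; needs |A ∩ B| / |A| > 3/4 — true.
(b) statistical: |A| = 6, |A ∩ B| = 2; needs |A ∩ B| ≥ |A ∖ B| — false.
(c) internal: |A| = 7, |A ∩ B| = 5; needs |A ∖ B| = 1 — false.
(d) domain: |A| = 7, |A ∩ B| = 5; needs |A ∩ B| / |A| < 4/5 — true.
(e) editorial: |A| = 8, |A ∩ B| = 4; needs |A ∩ B| > |A ∖ B| — false.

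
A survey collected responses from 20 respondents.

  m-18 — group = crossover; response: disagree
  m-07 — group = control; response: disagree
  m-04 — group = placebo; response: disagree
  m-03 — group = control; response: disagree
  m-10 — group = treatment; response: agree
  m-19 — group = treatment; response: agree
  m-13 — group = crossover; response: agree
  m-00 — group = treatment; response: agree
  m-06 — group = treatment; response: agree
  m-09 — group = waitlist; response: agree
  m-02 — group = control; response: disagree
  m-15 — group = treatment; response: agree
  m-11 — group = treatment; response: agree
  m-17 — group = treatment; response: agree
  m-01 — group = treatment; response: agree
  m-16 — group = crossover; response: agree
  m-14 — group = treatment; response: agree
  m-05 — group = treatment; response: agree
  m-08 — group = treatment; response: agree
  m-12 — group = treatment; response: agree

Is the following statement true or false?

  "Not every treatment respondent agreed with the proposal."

False

The determiner here denotes the relation: A ⊄ B (|A ∖ B| ≥ 1).
A (the restrictor) = {m-10, m-19, m-00, m-06, m-15, m-11, m-17, m-01, m-14, m-05, m-08, m-12}, |A| = 12.
A ∖ B = {}, so |A ∖ B| = 0.
So the statement is false.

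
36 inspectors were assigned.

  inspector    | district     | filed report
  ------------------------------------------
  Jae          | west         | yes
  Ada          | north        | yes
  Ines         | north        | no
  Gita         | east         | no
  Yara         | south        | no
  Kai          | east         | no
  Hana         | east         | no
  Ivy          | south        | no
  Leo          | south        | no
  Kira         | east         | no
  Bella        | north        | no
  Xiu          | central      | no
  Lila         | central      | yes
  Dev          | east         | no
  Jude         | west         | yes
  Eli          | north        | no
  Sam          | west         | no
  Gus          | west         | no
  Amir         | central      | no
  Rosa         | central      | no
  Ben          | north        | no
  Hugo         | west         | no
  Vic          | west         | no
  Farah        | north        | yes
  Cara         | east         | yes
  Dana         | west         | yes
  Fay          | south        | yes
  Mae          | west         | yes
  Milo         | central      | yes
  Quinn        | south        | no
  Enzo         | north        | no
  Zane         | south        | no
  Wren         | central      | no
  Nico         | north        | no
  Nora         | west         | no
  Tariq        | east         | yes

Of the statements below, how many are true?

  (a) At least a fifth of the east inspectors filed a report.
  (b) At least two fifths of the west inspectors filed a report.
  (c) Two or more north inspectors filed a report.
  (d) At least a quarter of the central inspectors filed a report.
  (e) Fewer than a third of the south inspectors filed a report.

(a) east: |A| = 7, |A ∩ B| = 2; needs |A ∩ B| / |A| ≥ 1/5 — true.
(b) west: |A| = 9, |A ∩ B| = 4; needs |A ∩ B| / |A| ≥ 2/5 — true.
(c) north: |A| = 8, |A ∩ B| = 2; needs |A ∩ B| ≥ 2 — true.
(d) central: |A| = 6, |A ∩ B| = 2; needs |A ∩ B| / |A| ≥ 1/4 — true.
(e) south: |A| = 6, |A ∩ B| = 1; needs |A ∩ B| / |A| < 1/3 — true.

5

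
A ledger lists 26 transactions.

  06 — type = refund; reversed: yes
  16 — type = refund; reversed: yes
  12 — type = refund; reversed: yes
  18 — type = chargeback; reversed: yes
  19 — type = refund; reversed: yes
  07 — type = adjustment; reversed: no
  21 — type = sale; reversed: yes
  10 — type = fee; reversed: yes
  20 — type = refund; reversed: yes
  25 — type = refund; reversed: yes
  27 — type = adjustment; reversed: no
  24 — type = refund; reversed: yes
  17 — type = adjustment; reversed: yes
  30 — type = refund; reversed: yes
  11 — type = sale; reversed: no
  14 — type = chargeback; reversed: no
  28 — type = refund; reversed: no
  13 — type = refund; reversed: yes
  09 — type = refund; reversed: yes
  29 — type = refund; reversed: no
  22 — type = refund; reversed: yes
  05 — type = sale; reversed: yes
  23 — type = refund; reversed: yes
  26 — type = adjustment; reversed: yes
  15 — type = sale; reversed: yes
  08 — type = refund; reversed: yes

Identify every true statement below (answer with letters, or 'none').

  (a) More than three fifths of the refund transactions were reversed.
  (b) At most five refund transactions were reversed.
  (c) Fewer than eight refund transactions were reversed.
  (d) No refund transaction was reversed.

(a)

|A| = 15, |A ∩ B| = 13, |A ∖ B| = 2.
(a) |A ∩ B| / |A| > 3/5: holds.
(b) |A ∩ B| ≤ 5: fails.
(c) |A ∩ B| < 8: fails.
(d) A ∩ B = ∅ (|A ∩ B| = 0): fails.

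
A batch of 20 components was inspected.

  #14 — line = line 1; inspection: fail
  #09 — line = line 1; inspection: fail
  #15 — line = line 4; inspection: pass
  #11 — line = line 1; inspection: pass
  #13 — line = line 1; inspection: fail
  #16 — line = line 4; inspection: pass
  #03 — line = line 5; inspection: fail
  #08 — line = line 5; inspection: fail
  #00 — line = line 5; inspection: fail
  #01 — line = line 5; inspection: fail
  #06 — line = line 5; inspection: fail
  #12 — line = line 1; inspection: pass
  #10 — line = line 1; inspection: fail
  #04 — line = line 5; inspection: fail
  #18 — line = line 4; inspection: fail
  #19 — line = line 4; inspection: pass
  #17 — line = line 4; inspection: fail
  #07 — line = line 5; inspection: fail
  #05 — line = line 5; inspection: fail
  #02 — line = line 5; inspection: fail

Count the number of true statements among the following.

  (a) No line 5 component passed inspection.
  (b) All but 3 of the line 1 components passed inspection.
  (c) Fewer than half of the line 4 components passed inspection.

(a) line 5: |A| = 9, |A ∩ B| = 0; needs A ∩ B = ∅ (|A ∩ B| = 0) — true.
(b) line 1: |A| = 6, |A ∩ B| = 2; needs |A ∖ B| = 3 — false.
(c) line 4: |A| = 5, |A ∩ B| = 3; needs |A ∩ B| < |A ∖ B| — false.

1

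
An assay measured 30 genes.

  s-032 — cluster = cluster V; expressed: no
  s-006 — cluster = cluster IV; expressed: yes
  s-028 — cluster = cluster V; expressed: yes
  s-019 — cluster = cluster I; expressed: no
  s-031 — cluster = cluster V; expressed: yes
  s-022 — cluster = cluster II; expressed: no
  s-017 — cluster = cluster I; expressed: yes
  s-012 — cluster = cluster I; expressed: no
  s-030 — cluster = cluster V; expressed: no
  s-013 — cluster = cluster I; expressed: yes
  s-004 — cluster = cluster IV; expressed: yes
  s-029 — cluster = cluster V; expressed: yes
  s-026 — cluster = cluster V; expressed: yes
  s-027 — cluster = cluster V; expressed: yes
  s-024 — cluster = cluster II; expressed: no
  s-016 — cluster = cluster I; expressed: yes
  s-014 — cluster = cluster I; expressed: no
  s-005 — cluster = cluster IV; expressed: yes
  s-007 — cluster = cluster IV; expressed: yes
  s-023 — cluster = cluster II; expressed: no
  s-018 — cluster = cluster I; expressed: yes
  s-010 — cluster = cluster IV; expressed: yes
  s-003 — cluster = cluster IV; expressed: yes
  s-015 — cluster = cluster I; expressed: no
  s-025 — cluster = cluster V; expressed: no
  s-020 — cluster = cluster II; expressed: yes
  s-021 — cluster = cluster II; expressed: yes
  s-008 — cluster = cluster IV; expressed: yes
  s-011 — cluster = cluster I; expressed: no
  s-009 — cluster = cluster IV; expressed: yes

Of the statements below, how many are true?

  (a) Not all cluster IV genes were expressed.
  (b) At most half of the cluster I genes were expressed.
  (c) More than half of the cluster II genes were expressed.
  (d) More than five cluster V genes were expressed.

(a) cluster IV: |A| = 8, |A ∩ B| = 8; needs A ⊄ B (|A ∖ B| ≥ 1) — false.
(b) cluster I: |A| = 9, |A ∩ B| = 4; needs |A ∩ B| ≤ |A ∖ B| — true.
(c) cluster II: |A| = 5, |A ∩ B| = 2; needs |A ∩ B| > |A ∖ B| — false.
(d) cluster V: |A| = 8, |A ∩ B| = 5; needs |A ∩ B| > 5 — false.

1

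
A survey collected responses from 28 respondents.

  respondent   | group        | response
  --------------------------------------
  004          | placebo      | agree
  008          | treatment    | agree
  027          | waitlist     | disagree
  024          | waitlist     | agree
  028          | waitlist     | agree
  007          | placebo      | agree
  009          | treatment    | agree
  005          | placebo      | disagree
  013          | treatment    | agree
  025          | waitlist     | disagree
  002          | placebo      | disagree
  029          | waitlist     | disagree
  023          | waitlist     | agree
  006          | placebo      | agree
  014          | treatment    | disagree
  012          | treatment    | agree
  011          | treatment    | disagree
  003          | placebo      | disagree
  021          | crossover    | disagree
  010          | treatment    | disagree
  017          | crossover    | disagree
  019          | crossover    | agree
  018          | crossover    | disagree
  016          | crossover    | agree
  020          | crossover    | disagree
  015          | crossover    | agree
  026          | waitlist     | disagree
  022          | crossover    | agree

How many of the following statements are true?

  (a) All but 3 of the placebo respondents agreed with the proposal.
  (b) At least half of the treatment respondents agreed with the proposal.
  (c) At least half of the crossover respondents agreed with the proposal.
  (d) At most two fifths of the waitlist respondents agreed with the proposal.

(a) placebo: |A| = 6, |A ∩ B| = 3; needs |A ∖ B| = 3 — true.
(b) treatment: |A| = 7, |A ∩ B| = 4; needs |A ∩ B| ≥ |A ∖ B| — true.
(c) crossover: |A| = 8, |A ∩ B| = 4; needs |A ∩ B| ≥ |A ∖ B| — true.
(d) waitlist: |A| = 7, |A ∩ B| = 3; needs |A ∩ B| / |A| ≤ 2/5 — false.

3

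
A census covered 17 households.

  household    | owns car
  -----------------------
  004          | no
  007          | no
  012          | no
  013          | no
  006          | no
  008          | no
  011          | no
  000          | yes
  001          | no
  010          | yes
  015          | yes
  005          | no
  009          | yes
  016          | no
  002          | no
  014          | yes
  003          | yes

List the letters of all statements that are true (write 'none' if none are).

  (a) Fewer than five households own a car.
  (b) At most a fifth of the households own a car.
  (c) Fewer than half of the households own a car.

(c)

|A| = 17, |A ∩ B| = 6, |A ∖ B| = 11.
(a) |A ∩ B| < 5: fails.
(b) |A ∩ B| / |A| ≤ 1/5: fails.
(c) |A ∩ B| < |A ∖ B|: holds.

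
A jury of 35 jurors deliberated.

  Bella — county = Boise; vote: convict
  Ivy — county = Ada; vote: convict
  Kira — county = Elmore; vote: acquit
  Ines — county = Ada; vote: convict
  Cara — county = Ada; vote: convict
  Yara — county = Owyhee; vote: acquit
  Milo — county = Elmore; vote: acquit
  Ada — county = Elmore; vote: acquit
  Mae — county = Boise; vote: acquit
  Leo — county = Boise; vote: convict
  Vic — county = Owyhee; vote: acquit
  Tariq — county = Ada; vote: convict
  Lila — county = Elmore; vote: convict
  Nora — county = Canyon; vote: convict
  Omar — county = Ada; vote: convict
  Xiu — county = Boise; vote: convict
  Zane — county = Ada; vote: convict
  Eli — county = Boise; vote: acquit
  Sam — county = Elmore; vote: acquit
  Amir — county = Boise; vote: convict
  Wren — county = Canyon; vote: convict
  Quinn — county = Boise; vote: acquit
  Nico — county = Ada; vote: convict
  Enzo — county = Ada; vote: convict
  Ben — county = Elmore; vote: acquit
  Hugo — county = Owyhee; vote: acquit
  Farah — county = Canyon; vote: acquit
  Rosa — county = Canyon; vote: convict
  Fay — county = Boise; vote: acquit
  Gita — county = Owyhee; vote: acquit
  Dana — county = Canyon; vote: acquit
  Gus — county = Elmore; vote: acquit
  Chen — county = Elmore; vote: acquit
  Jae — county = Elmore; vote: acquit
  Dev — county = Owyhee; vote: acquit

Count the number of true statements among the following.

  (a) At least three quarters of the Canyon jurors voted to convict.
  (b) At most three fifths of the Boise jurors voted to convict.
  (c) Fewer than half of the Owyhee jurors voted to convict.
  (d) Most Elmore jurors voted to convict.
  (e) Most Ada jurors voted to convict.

3

(a) Canyon: |A| = 5, |A ∩ B| = 3; needs |A ∩ B| / |A| ≥ 3/4 — false.
(b) Boise: |A| = 8, |A ∩ B| = 4; needs |A ∩ B| / |A| ≤ 3/5 — true.
(c) Owyhee: |A| = 5, |A ∩ B| = 0; needs |A ∩ B| < |A ∖ B| — true.
(d) Elmore: |A| = 9, |A ∩ B| = 1; needs |A ∩ B| > |A ∖ B| — false.
(e) Ada: |A| = 8, |A ∩ B| = 8; needs |A ∩ B| > |A ∖ B| — true.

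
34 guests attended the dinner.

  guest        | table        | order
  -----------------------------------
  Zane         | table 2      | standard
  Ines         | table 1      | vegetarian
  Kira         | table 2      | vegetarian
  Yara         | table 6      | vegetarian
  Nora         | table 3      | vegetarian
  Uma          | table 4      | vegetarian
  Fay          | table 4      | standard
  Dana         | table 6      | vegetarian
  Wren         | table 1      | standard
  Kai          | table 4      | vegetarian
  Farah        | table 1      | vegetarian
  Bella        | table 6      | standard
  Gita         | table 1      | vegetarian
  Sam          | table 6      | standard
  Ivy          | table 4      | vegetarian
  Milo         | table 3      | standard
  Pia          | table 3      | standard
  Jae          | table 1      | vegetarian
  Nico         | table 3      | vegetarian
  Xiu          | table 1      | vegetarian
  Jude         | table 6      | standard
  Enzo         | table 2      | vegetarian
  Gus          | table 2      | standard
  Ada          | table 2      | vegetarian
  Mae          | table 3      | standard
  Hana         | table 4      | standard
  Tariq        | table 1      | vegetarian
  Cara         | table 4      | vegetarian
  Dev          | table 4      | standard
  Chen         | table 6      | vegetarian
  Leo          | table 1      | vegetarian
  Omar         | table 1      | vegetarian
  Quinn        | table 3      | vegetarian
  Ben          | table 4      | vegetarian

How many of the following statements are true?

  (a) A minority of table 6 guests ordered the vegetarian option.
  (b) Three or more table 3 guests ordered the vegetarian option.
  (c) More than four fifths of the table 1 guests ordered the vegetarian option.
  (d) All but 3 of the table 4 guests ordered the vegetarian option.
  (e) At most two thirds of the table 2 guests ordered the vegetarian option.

(a) table 6: |A| = 6, |A ∩ B| = 3; needs |A ∩ B| < |A ∖ B| — false.
(b) table 3: |A| = 6, |A ∩ B| = 3; needs |A ∩ B| ≥ 3 — true.
(c) table 1: |A| = 9, |A ∩ B| = 8; needs |A ∩ B| / |A| > 4/5 — true.
(d) table 4: |A| = 8, |A ∩ B| = 5; needs |A ∖ B| = 3 — true.
(e) table 2: |A| = 5, |A ∩ B| = 3; needs |A ∩ B| / |A| ≤ 2/3 — true.

4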